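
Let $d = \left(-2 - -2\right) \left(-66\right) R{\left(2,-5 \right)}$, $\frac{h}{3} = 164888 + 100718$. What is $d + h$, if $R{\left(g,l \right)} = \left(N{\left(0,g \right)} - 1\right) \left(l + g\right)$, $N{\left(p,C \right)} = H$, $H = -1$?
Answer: $796818$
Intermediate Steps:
$h = 796818$ ($h = 3 \left(164888 + 100718\right) = 3 \cdot 265606 = 796818$)
$N{\left(p,C \right)} = -1$
$R{\left(g,l \right)} = - 2 g - 2 l$ ($R{\left(g,l \right)} = \left(-1 - 1\right) \left(l + g\right) = - 2 \left(g + l\right) = - 2 g - 2 l$)
$d = 0$ ($d = \left(-2 - -2\right) \left(-66\right) \left(\left(-2\right) 2 - -10\right) = \left(-2 + 2\right) \left(-66\right) \left(-4 + 10\right) = 0 \left(-66\right) 6 = 0 \cdot 6 = 0$)
$d + h = 0 + 796818 = 796818$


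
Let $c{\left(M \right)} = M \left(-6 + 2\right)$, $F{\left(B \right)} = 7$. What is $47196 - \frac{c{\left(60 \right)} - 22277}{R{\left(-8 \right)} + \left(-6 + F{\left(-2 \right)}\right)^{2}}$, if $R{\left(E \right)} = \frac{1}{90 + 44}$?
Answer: $\frac{9388738}{135} \approx 69546.0$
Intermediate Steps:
$R{\left(E \right)} = \frac{1}{134}$
$c{\left(M \right)} = - 4 M$ ($c{\left(M \right)} = M \left(-4\right) = - 4 M$)
$47196 - \frac{c{\left(60 \right)} - 22277}{R{\left(-8 \right)} + \left(-6 + F{\left(-2 \right)}\right)^{2}} = 47196 - \frac{\left(-4\right) 60 - 22277}{\frac{1}{134} + \left(-6 + 7\right)^{2}} = 47196 - \frac{-240 - 22277}{\frac{1}{134} + 1^{2}} = 47196 - - \frac{22517}{\frac{1}{134} + 1} = 47196 - - \frac{22517}{\frac{135}{134}} = 47196 - \left(-22517\right) \frac{134}{135} = 47196 - - \frac{3017278}{135} = 47196 + \frac{3017278}{135} = \frac{9388738}{135}$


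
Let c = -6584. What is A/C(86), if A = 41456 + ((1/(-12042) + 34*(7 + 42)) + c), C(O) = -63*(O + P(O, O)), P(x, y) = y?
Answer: -439990595/130487112 ≈ -3.3719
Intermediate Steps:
C(O) = -126*O (C(O) = -63*(O + O) = -126*O)
A = 439990595/12042 (A = 41456 + ((1/(-12042) + 34*(7 + 42)) - 6584) = 41456 + ((-1/12042 + 34*49) - 6584) = 41456 + ((-1/12042 + 1666) - 6584) = 41456 + (20061971/12042 - 6584) = 41456 - 59222557/12042 = 439990595/12042 ≈ 36538.)
A/C(86) = 439990595/(12042*((-126*86))) = (439990595/12042)/(-10836) = (439990595/12042)*(-1/10836) = -439990595/130487112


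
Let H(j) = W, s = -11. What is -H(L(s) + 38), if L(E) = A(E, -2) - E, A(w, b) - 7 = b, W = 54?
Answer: -54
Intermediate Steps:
A(w, b) = 7 + b
L(E) = 5 - E (L(E) = (7 - 2) - E = 5 - E)
H(j) = 54
-H(L(s) + 38) = -1*54 = -54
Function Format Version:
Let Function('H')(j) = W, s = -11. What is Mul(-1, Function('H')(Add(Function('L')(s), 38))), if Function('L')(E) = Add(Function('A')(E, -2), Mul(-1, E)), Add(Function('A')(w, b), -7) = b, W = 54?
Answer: -54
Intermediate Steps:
Function('A')(w, b) = Add(7, b)
Function('L')(E) = Add(5, Mul(-1, E)) (Function('L')(E) = Add(Add(7, -2), Mul(-1, E)) = Add(5, Mul(-1, E)))
Function('H')(j) = 54
Mul(-1, Function('H')(Add(Function('L')(s), 38))) = Mul(-1, 54) = -54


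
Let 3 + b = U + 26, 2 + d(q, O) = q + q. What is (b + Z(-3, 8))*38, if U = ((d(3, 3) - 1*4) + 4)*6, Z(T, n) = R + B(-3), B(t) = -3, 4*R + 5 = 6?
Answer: 3363/2 ≈ 1681.5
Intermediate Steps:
R = ¼ (R = -5/4 + (¼)*6 = -5/4 + 3/2 = ¼ ≈ 0.25000)
Z(T, n) = -11/4 (Z(T, n) = ¼ - 3 = -11/4)
d(q, O) = -2 + 2*q (d(q, O) = -2 + (q + q) = -2 + 2*q)
U = 24 (U = (((-2 + 2*3) - 1*4) + 4)*6 = (((-2 + 6) - 4) + 4)*6 = ((4 - 4) + 4)*6 = (0 + 4)*6 = 4*6 = 24)
b = 47 (b = -3 + (24 + 26) = -3 + 50 = 47)
(b + Z(-3, 8))*38 = (47 - 11/4)*38 = (177/4)*38 = 3363/2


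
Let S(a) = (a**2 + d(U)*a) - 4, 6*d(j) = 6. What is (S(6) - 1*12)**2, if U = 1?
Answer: 676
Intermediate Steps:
d(j) = 1 (d(j) = (1/6)*6 = 1)
S(a) = -4 + a + a**2 (S(a) = (a**2 + 1*a) - 4 = (a**2 + a) - 4 = (a + a**2) - 4 = -4 + a + a**2)
(S(6) - 1*12)**2 = ((-4 + 6 + 6**2) - 1*12)**2 = ((-4 + 6 + 36) - 12)**2 = (38 - 12)**2 = 26**2 = 676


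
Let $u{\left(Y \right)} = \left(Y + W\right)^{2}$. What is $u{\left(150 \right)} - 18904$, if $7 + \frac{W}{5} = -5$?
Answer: $-10804$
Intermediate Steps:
$W = -60$ ($W = -35 + 5 \left(-5\right) = -35 - 25 = -60$)
$u{\left(Y \right)} = \left(-60 + Y\right)^{2}$ ($u{\left(Y \right)} = \left(Y - 60\right)^{2} = \left(-60 + Y\right)^{2}$)
$u{\left(150 \right)} - 18904 = \left(-60 + 150\right)^{2} - 18904 = 90^{2} - 18904 = 8100 - 18904 = -10804$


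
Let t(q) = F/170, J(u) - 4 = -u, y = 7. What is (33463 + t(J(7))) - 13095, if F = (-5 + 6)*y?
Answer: 3462567/170 ≈ 20368.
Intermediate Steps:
J(u) = 4 - u
F = 7 (F = (-5 + 6)*7 = 1*7 = 7)
t(q) = 7/170
(33463 + t(J(7))) - 13095 = (33463 + 7/170) - 13095 = 5688717/170 - 13095 = 3462567/170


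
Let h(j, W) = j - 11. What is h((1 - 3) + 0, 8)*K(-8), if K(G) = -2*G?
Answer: -208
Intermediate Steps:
h(j, W) = -11 + j
h((1 - 3) + 0, 8)*K(-8) = (-11 + ((1 - 3) + 0))*(-2*(-8)) = (-11 + (-2 + 0))*16 = (-11 - 2)*16 = -13*16 = -208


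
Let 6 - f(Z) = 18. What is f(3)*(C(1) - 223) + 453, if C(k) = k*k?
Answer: 3117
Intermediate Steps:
f(Z) = -12 (f(Z) = 6 - 1*18 = 6 - 18 = -12)
C(k) = k²
f(3)*(C(1) - 223) + 453 = -12*(1² - 223) + 453 = -12*(1 - 223) + 453 = -12*(-222) + 453 = 2664 + 453 = 3117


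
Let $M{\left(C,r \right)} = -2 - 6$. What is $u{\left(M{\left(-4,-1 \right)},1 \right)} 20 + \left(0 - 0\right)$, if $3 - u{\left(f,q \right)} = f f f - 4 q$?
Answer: $10380$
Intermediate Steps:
$M{\left(C,r \right)} = -8$ ($M{\left(C,r \right)} = -2 - 6 = -8$)
$u{\left(f,q \right)} = 3 - f^{3} + 4 q$ ($u{\left(f,q \right)} = 3 - \left(f f f - 4 q\right) = 3 - \left(f^{2} f - 4 q\right) = 3 - \left(f^{3} - 4 q\right) = 3 - f^{3} + 4 q$)
$u{\left(M{\left(-4,-1 \right)},1 \right)} 20 + \left(0 - 0\right) = \left(3 - \left(-8\right)^{3} + 4 \cdot 1\right) 20 + \left(0 - 0\right) = \left(3 - -512 + 4\right) 20 + \left(0 + 0\right) = \left(3 + 512 + 4\right) 20 + 0 = 519 \cdot 20 + 0 = 10380 + 0 = 10380$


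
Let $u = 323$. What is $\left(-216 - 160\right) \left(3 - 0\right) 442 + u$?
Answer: $-498253$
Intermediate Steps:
$\left(-216 - 160\right) \left(3 - 0\right) 442 + u = \left(-216 - 160\right) \left(3 - 0\right) 442 + 323 = - 376 \left(3 + 0\right) 442 + 323 = \left(-376\right) 3 \cdot 442 + 323 = \left(-1128\right) 442 + 323 = -498576 + 323 = -498253$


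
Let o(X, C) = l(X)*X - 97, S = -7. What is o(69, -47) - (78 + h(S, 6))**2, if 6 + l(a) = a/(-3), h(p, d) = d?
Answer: -9154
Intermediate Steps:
l(a) = -6 - a/3 (l(a) = -6 + a/(-3) = -6 + a*(-1/3) = -6 - a/3)
o(X, C) = -97 + X*(-6 - X/3) (o(X, C) = (-6 - X/3)*X - 97 = X*(-6 - X/3) - 97 = -97 + X*(-6 - X/3))
o(69, -47) - (78 + h(S, 6))**2 = (-97 - 1/3*69*(18 + 69)) - (78 + 6)**2 = (-97 - 1/3*69*87) - 1*84**2 = (-97 - 2001) - 1*7056 = -2098 - 7056 = -9154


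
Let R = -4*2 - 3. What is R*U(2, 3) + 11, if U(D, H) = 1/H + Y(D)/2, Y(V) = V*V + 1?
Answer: -121/6 ≈ -20.167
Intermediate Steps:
R = -11 (R = -8 - 3 = -11)
Y(V) = 1 + V**2 (Y(V) = V**2 + 1 = 1 + V**2)
U(D, H) = 1/2 + 1/H + D**2/2 (U(D, H) = 1/H + (1 + D**2)/2 = 1/H + (1 + D**2)*(1/2) = 1/H + (1/2 + D**2/2) = 1/2 + 1/H + D**2/2)
R*U(2, 3) + 11 = -11*(2 + 3*(1 + 2**2))/(2*3) + 11 = -11*(2 + 3*(1 + 4))/(2*3) + 11 = -11*(2 + 3*5)/(2*3) + 11 = -11*(2 + 15)/(2*3) + 11 = -11*17/(2*3) + 11 = -11*17/6 + 11 = -187/6 + 11 = -121/6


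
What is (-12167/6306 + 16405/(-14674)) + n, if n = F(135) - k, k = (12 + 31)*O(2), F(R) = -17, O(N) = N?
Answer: -2453253905/23133561 ≈ -106.05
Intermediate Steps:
k = 86 (k = (12 + 31)*2 = 43*2 = 86)
n = -103 (n = -17 - 1*86 = -17 - 86 = -103)
(-12167/6306 + 16405/(-14674)) + n = (-12167/6306 + 16405/(-14674)) - 103 = (-12167*1/6306 + 16405*(-1/14674)) - 103 = (-12167/6306 - 16405/14674) - 103 = -70497122/23133561 - 103 = -2453253905/23133561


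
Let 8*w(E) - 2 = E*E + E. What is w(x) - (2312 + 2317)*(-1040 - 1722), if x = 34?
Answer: 12785447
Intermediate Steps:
w(E) = ¼ + E/8 + E²/8 (w(E) = ¼ + (E*E + E)/8 = ¼ + (E² + E)/8 = ¼ + (E + E²)/8 = ¼ + (E/8 + E²/8) = ¼ + E/8 + E²/8)
w(x) - (2312 + 2317)*(-1040 - 1722) = (¼ + (⅛)*34 + (⅛)*34²) - (2312 + 2317)*(-1040 - 1722) = (¼ + 17/4 + (⅛)*1156) - 4629*(-2762) = (¼ + 17/4 + 289/2) - 1*(-12785298) = 149 + 12785298 = 12785447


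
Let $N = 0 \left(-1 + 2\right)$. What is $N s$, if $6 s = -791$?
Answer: $0$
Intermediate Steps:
$s = - \frac{791}{6}$ ($s = \frac{1}{6} \left(-791\right) = - \frac{791}{6} \approx -131.83$)
$N = 0$ ($N = 0 \cdot 1 = 0$)
$N s = 0 \left(- \frac{791}{6}\right) = 0$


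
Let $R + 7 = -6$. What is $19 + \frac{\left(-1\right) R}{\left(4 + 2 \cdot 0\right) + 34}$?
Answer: $\frac{735}{38} \approx 19.342$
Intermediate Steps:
$R = -13$ ($R = -7 - 6 = -13$)
$19 + \frac{\left(-1\right) R}{\left(4 + 2 \cdot 0\right) + 34} = 19 + \frac{\left(-1\right) \left(-13\right)}{\left(4 + 2 \cdot 0\right) + 34} = 19 + \frac{1}{\left(4 + 0\right) + 34} \cdot 13 = 19 + \frac{1}{4 + 34} \cdot 13 = 19 + \frac{1}{38} \cdot 13 = 19 + \frac{13}{38} = \frac{735}{38}$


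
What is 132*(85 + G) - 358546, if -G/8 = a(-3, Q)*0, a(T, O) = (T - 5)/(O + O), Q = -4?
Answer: -347326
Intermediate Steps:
a(T, O) = (-5 + T)/(2*O) (a(T, O) = (-5 + T)/((2*O)) = (-5 + T)*(1/(2*O)) = (-5 + T)/(2*O))
G = 0 (G = -8*(½)*(-5 - 3)/(-4)*0 = -8*(½)*(-¼)*(-8)*0 = -8*0 = 0)
132*(85 + G) - 358546 = 132*(85 + 0) - 358546 = 132*85 - 358546 = 11220 - 358546 = -347326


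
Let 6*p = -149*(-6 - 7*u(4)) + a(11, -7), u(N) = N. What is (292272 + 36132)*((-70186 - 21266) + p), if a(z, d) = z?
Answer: -29755318090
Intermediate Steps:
p = 5077/6 (p = (-149*(-6 - 7*4) + 11)/6 = (-149*(-6 - 28) + 11)/6 = (-149*(-34) + 11)/6 = (5066 + 11)/6 = (⅙)*5077 = 5077/6 ≈ 846.17)
(292272 + 36132)*((-70186 - 21266) + p) = (292272 + 36132)*((-70186 - 21266) + 5077/6) = 328404*(-91452 + 5077/6) = 328404*(-543635/6) = -29755318090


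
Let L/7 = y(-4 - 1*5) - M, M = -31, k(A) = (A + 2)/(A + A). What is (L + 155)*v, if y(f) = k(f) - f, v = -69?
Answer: -181217/6 ≈ -30203.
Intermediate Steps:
k(A) = (2 + A)/(2*A) (k(A) = (2 + A)/((2*A)) = (2 + A)*(1/(2*A)) = (2 + A)/(2*A))
y(f) = -f + (2 + f)/(2*f) (y(f) = (2 + f)/(2*f) - f = -f + (2 + f)/(2*f))
L = 5089/18 (L = 7*((½ + 1/(-4 - 1*5) - (-4 - 1*5)) - 1*(-31)) = 7*((½ + 1/(-4 - 5) - (-4 - 5)) + 31) = 7*((½ + 1/(-9) - 1*(-9)) + 31) = 7*((½ - ⅑ + 9) + 31) = 7*(169/18 + 31) = 7*(727/18) = 5089/18 ≈ 282.72)
(L + 155)*v = (5089/18 + 155)*(-69) = (7879/18)*(-69) = -181217/6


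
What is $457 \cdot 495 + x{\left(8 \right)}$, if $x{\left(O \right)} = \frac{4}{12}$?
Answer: $\frac{678646}{3} \approx 2.2622 \cdot 10^{5}$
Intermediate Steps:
$x{\left(O \right)} = \frac{1}{3}$ ($x{\left(O \right)} = 4 \cdot \frac{1}{12} = \frac{1}{3}$)
$457 \cdot 495 + x{\left(8 \right)} = 457 \cdot 495 + \frac{1}{3} = 226215 + \frac{1}{3} = \frac{678646}{3}$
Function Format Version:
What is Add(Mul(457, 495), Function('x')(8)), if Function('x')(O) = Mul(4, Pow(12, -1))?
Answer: Rational(678646, 3) ≈ 2.2622e+5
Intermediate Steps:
Function('x')(O) = Rational(1, 3) (Function('x')(O) = Mul(4, Rational(1, 12)) = Rational(1, 3))
Add(Mul(457, 495), Function('x')(8)) = Add(Mul(457, 495), Rational(1, 3)) = Add(226215, Rational(1, 3)) = Rational(678646, 3)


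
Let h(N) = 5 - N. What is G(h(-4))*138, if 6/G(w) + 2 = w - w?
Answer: -414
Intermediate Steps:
G(w) = -3 (G(w) = 6/(-2 + (w - w)) = 6/(-2 + 0) = 6/(-2) = 6*(-½) = -3)
G(h(-4))*138 = -3*138 = -414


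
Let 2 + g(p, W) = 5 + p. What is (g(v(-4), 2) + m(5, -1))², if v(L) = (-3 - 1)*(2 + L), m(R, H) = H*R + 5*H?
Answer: 1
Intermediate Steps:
m(R, H) = 5*H + H*R
v(L) = -8 - 4*L (v(L) = -4*(2 + L) = -8 - 4*L)
g(p, W) = 3 + p (g(p, W) = -2 + (5 + p) = 3 + p)
(g(v(-4), 2) + m(5, -1))² = ((3 + (-8 - 4*(-4))) - (5 + 5))² = ((3 + (-8 + 16)) - 1*10)² = ((3 + 8) - 10)² = (11 - 10)² = 1² = 1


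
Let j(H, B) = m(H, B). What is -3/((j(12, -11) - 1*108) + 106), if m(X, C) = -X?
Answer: 3/14 ≈ 0.21429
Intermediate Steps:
j(H, B) = -H
-3/((j(12, -11) - 1*108) + 106) = -3/((-1*12 - 1*108) + 106) = -3/((-12 - 108) + 106) = -3/(-120 + 106) = -3/(-14) = -3*(-1/14) = 3/14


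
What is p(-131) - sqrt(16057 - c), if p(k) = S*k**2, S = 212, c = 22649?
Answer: 3638132 - 8*I*sqrt(103) ≈ 3.6381e+6 - 81.191*I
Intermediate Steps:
p(k) = 212*k**2
p(-131) - sqrt(16057 - c) = 212*(-131)**2 - sqrt(16057 - 1*22649) = 212*17161 - sqrt(16057 - 22649) = 3638132 - sqrt(-6592) = 3638132 - 8*I*sqrt(103)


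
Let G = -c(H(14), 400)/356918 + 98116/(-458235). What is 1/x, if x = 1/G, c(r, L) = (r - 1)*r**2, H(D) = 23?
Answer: -20176152709/81776159865 ≈ -0.24672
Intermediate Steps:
c(r, L) = r**2*(-1 + r) (c(r, L) = (-1 + r)*r**2 = r**2*(-1 + r))
G = -20176152709/81776159865 (G = -23**2*(-1 + 23)/356918 + 98116/(-458235) = -529*22*(1/356918) + 98116*(-1/458235) = -1*11638*(1/356918) - 98116/458235 = -11638*1/356918 - 98116/458235 = -5819/178459 - 98116/458235 = -20176152709/81776159865 ≈ -0.24672)
x = -81776159865/20176152709 (x = 1/(-20176152709/81776159865) = -81776159865/20176152709 ≈ -4.0531)
1/x = 1/(-81776159865/20176152709) = -20176152709/81776159865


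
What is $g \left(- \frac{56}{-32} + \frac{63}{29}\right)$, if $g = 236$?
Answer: $\frac{26845}{29} \approx 925.69$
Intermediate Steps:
$g \left(- \frac{56}{-32} + \frac{63}{29}\right) = 236 \left(- \frac{56}{-32} + \frac{63}{29}\right) = 236 \left(\left(-56\right) \left(- \frac{1}{32}\right) + 63 \cdot \frac{1}{29}\right) = 236 \left(\frac{7}{4} + \frac{63}{29}\right) = 236 \cdot \frac{455}{116} = \frac{26845}{29}$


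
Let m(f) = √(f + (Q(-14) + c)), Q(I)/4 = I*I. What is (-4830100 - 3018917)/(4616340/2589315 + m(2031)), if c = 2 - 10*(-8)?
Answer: 416980193515648092/86230120174441 - 233885084238372897*√2897/86230120174441 ≈ -1.4115e+5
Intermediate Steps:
Q(I) = 4*I² (Q(I) = 4*(I*I) = 4*I²)
c = 82 (c = 2 + 80 = 82)
m(f) = √(866 + f) (m(f) = √(f + (4*(-14)² + 82)) = √(f + (4*196 + 82)) = √(f + (784 + 82)) = √(f + 866) = √(866 + f))
(-4830100 - 3018917)/(4616340/2589315 + m(2031)) = (-4830100 - 3018917)/(4616340/2589315 + √(866 + 2031)) = -7849017/(4616340*(1/2589315) + √2897) = -7849017/(307756/172621 + √2897)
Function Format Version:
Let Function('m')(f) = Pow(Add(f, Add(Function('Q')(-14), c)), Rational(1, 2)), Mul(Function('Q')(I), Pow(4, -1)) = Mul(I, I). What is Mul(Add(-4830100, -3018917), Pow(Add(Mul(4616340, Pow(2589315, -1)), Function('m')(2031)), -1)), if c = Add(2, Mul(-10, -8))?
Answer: Add(Rational(416980193515648092, 86230120174441), Mul(Rational(-233885084238372897, 86230120174441), Pow(2897, Rational(1, 2)))) ≈ -1.4115e+5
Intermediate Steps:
Function('Q')(I) = Mul(4, Pow(I, 2)) (Function('Q')(I) = Mul(4, Mul(I, I)) = Mul(4, Pow(I, 2)))
c = 82 (c = Add(2, 80) = 82)
Function('m')(f) = Pow(Add(866, f), Rational(1, 2)) (Function('m')(f) = Pow(Add(f, Add(Mul(4, Pow(-14, 2)), 82)), Rational(1, 2)) = Pow(Add(f, Add(Mul(4, 196), 82)), Rational(1, 2)) = Pow(Add(f, Add(784, 82)), Rational(1, 2)) = Pow(Add(f, 866), Rational(1, 2)) = Pow(Add(866, f), Rational(1, 2)))
Mul(Add(-4830100, -3018917), Pow(Add(Mul(4616340, Pow(2589315, -1)), Function('m')(2031)), -1)) = Mul(Add(-4830100, -3018917), Pow(Add(Mul(4616340, Pow(2589315, -1)), Pow(Add(866, 2031), Rational(1, 2))), -1)) = Mul(-7849017, Pow(Add(Mul(4616340, Rational(1, 2589315)), Pow(2897, Rational(1, 2))), -1)) = Mul(-7849017, Pow(Add(Rational(307756, 172621), Pow(2897, Rational(1, 2))), -1))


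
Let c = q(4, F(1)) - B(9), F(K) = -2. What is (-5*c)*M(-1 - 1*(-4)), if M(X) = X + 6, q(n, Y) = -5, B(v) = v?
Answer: 630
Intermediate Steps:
M(X) = 6 + X
c = -14 (c = -5 - 1*9 = -5 - 9 = -14)
(-5*c)*M(-1 - 1*(-4)) = (-5*(-14))*(6 + (-1 - 1*(-4))) = 70*(6 + (-1 + 4)) = 70*(6 + 3) = 70*9 = 630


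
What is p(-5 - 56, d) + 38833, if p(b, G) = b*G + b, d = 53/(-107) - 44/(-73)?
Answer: 302796913/7811 ≈ 38765.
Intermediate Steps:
d = 839/7811 (d = 53*(-1/107) - 44*(-1/73) = -53/107 + 44/73 = 839/7811 ≈ 0.10741)
p(b, G) = b + G*b (p(b, G) = G*b + b = b + G*b)
p(-5 - 56, d) + 38833 = (-5 - 56)*(1 + 839/7811) + 38833 = -61*8650/7811 + 38833 = -527650/7811 + 38833 = 302796913/7811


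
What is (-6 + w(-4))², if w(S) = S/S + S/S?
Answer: 16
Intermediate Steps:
w(S) = 2 (w(S) = 1 + 1 = 2)
(-6 + w(-4))² = (-6 + 2)² = (-4)² = 16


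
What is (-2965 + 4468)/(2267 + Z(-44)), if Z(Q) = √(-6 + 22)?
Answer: 501/757 ≈ 0.66182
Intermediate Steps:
Z(Q) = 4 (Z(Q) = √16 = 4)
(-2965 + 4468)/(2267 + Z(-44)) = (-2965 + 4468)/(2267 + 4) = 1503/2271 = 1503*(1/2271) = 501/757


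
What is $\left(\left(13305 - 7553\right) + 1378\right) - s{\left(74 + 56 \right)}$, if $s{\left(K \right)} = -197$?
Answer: $7327$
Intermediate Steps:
$\left(\left(13305 - 7553\right) + 1378\right) - s{\left(74 + 56 \right)} = \left(\left(13305 - 7553\right) + 1378\right) - -197 = \left(5752 + 1378\right) + 197 = 7130 + 197 = 7327$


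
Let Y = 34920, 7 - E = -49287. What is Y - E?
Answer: -14374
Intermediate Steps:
E = 49294 (E = 7 - 1*(-49287) = 7 + 49287 = 49294)
Y - E = 34920 - 1*49294 = 34920 - 49294 = -14374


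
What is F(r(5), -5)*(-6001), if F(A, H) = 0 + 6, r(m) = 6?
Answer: -36006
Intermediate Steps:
F(A, H) = 6
F(r(5), -5)*(-6001) = 6*(-6001) = -36006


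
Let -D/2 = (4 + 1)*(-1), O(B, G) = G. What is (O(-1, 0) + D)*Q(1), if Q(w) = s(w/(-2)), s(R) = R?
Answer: -5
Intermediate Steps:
Q(w) = -w/2 (Q(w) = w/(-2) = w*(-½) = -w/2)
D = 10 (D = -2*(4 + 1)*(-1) = -10*(-1) = -2*(-5) = 10)
(O(-1, 0) + D)*Q(1) = (0 + 10)*(-½*1) = 10*(-½) = -5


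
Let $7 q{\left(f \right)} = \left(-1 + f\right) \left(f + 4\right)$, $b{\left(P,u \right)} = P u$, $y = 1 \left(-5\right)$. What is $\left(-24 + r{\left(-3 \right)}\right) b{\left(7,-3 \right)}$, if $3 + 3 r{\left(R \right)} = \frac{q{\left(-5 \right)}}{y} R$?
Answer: $\frac{2607}{5} \approx 521.4$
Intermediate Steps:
$y = -5$
$q{\left(f \right)} = \frac{\left(-1 + f\right) \left(4 + f\right)}{7}$ ($q{\left(f \right)} = \frac{\left(-1 + f\right) \left(f + 4\right)}{7} = \frac{\left(-1 + f\right) \left(4 + f\right)}{7}$)
$r{\left(R \right)} = -1 - \frac{2 R}{35}$ ($r{\left(R \right)} = -1 + \frac{\frac{- \frac{4}{7} + \frac{\left(-5\right)^{2}}{7} + \frac{3}{7} \left(-5\right)}{-5} R}{3} = -1 + \frac{\left(- \frac{4}{7} + \frac{1}{7} \cdot 25 - \frac{15}{7}\right) \left(- \frac{1}{5}\right) R}{3} = -1 + \frac{\left(- \frac{4}{7} + \frac{25}{7} - \frac{15}{7}\right) \left(- \frac{1}{5}\right) R}{3} = -1 + \frac{\frac{6}{7} \left(- \frac{1}{5}\right) R}{3} = -1 + \frac{\left(- \frac{6}{35}\right) R}{3} = -1 - \frac{2 R}{35}$)
$\left(-24 + r{\left(-3 \right)}\right) b{\left(7,-3 \right)} = \left(-24 - \frac{29}{35}\right) 7 \left(-3\right) = \left(-24 + \left(-1 + \frac{6}{35}\right)\right) \left(-21\right) = \left(-24 - \frac{29}{35}\right) \left(-21\right) = \left(- \frac{869}{35}\right) \left(-21\right) = \frac{2607}{5}$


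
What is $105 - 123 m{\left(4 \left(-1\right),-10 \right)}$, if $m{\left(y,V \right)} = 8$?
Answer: $-879$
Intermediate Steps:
$105 - 123 m{\left(4 \left(-1\right),-10 \right)} = 105 - 984 = -879$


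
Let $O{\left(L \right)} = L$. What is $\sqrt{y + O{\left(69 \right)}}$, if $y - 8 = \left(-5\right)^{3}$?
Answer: $4 i \sqrt{3} \approx 6.9282 i$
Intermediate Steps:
$y = -117$ ($y = 8 + \left(-5\right)^{3} = 8 - 125 = -117$)
$\sqrt{y + O{\left(69 \right)}} = \sqrt{-117 + 69} = \sqrt{-48} = 4 i \sqrt{3}$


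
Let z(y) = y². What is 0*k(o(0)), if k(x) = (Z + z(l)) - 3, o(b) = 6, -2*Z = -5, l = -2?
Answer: 0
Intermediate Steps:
Z = 5/2 (Z = -½*(-5) = 5/2 ≈ 2.5000)
k(x) = 7/2 (k(x) = (5/2 + (-2)²) - 3 = (5/2 + 4) - 3 = 13/2 - 3 = 7/2)
0*k(o(0)) = 0*(7/2) = 0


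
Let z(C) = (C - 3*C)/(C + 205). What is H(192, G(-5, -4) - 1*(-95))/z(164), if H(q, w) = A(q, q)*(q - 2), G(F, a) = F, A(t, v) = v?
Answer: -41040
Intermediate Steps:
z(C) = -2*C/(205 + C) (z(C) = (-2*C)/(205 + C) = -2*C/(205 + C))
H(q, w) = q*(-2 + q) (H(q, w) = q*(q - 2) = q*(-2 + q))
H(192, G(-5, -4) - 1*(-95))/z(164) = (192*(-2 + 192))/((-2*164/(205 + 164))) = (192*190)/((-2*164/369)) = 36480/((-2*164*1/369)) = 36480/(-8/9) = 36480*(-9/8) = -41040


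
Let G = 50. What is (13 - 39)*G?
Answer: -1300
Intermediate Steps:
(13 - 39)*G = (13 - 39)*50 = -26*50 = -1300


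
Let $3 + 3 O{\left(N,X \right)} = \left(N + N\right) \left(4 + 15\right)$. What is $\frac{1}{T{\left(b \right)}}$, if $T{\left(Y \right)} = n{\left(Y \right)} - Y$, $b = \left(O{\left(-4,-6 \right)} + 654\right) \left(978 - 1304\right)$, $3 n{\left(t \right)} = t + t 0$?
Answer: $\frac{9}{1178164} \approx 7.639 \cdot 10^{-6}$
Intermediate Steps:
$O{\left(N,X \right)} = -1 + \frac{38 N}{3}$ ($O{\left(N,X \right)} = -1 + \frac{\left(N + N\right) \left(4 + 15\right)}{3} = -1 + \frac{2 N 19}{3} = -1 + \frac{38 N}{3}$)
$n{\left(t \right)} = \frac{t}{3}$ ($n{\left(t \right)} = \frac{t + t 0}{3} = \frac{t + 0}{3} = \frac{t}{3}$)
$b = - \frac{589082}{3}$ ($b = \left(\left(-1 + \frac{38}{3} \left(-4\right)\right) + 654\right) \left(978 - 1304\right) = \left(\left(-1 - \frac{152}{3}\right) + 654\right) \left(-326\right) = \left(- \frac{155}{3} + 654\right) \left(-326\right) = \frac{1807}{3} \left(-326\right) = - \frac{589082}{3} \approx -1.9636 \cdot 10^{5}$)
$T{\left(Y \right)} = - \frac{2 Y}{3}$ ($T{\left(Y \right)} = \frac{Y}{3} - Y = - \frac{2 Y}{3}$)
$\frac{1}{T{\left(b \right)}} = \frac{1}{\left(- \frac{2}{3}\right) \left(- \frac{589082}{3}\right)} = \frac{1}{\frac{1178164}{9}} = \frac{9}{1178164}$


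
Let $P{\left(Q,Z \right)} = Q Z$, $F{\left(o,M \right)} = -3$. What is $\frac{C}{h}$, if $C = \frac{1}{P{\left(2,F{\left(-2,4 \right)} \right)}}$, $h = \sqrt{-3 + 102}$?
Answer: $- \frac{\sqrt{11}}{198} \approx -0.016751$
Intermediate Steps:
$h = 3 \sqrt{11}$ ($h = \sqrt{99} = 3 \sqrt{11} \approx 9.9499$)
$C = - \frac{1}{6}$ ($C = \frac{1}{2 \left(-3\right)} = \frac{1}{-6} = - \frac{1}{6} \approx -0.16667$)
$\frac{C}{h} = - \frac{1}{6 \cdot 3 \sqrt{11}} = - \frac{\frac{1}{33} \sqrt{11}}{6} = - \frac{\sqrt{11}}{198}$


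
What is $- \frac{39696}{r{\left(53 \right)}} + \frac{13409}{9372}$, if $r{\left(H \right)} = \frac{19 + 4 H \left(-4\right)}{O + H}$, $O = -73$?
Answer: $- \frac{675409289}{706308} \approx -956.25$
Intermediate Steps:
$r{\left(H \right)} = \frac{19 - 16 H}{-73 + H}$ ($r{\left(H \right)} = \frac{19 + 4 H \left(-4\right)}{-73 + H} = \frac{19 - 16 H}{-73 + H}$)
$- \frac{39696}{r{\left(53 \right)}} + \frac{13409}{9372} = - \frac{39696}{\frac{1}{-73 + 53} \left(19 - 848\right)} + \frac{13409}{9372} = - \frac{39696}{\frac{1}{-20} \left(19 - 848\right)} + 13409 \cdot \frac{1}{9372} = - \frac{39696}{\left(- \frac{1}{20}\right) \left(-829\right)} + \frac{1219}{852} = - \frac{39696}{\frac{829}{20}} + \frac{1219}{852} = \left(-39696\right) \frac{20}{829} + \frac{1219}{852} = - \frac{793920}{829} + \frac{1219}{852} = - \frac{675409289}{706308}$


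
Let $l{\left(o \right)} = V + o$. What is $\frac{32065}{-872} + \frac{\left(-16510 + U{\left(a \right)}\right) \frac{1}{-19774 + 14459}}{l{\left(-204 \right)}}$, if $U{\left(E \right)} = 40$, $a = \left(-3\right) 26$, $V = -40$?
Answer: $- \frac{34096867}{926936} \approx -36.784$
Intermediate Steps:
$l{\left(o \right)} = -40 + o$
$a = -78$
$\frac{32065}{-872} + \frac{\left(-16510 + U{\left(a \right)}\right) \frac{1}{-19774 + 14459}}{l{\left(-204 \right)}} = \frac{32065}{-872} + \frac{\left(-16510 + 40\right) \frac{1}{-19774 + 14459}}{-40 - 204} = 32065 \left(- \frac{1}{872}\right) + \frac{\left(-16470\right) \frac{1}{-5315}}{-244} = - \frac{32065}{872} + \left(-16470\right) \left(- \frac{1}{5315}\right) \left(- \frac{1}{244}\right) = - \frac{32065}{872} + \frac{3294}{1063} \left(- \frac{1}{244}\right) = - \frac{32065}{872} - \frac{27}{2126} = - \frac{34096867}{926936}$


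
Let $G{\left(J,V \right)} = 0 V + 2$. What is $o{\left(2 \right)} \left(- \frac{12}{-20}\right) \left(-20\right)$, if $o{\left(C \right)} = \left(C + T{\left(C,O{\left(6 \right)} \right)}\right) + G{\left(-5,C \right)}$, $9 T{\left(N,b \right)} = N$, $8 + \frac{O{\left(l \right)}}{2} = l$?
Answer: $- \frac{152}{3} \approx -50.667$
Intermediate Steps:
$O{\left(l \right)} = -16 + 2 l$
$T{\left(N,b \right)} = \frac{N}{9}$
$G{\left(J,V \right)} = 2$ ($G{\left(J,V \right)} = 0 + 2 = 2$)
$o{\left(C \right)} = 2 + \frac{10 C}{9}$ ($o{\left(C \right)} = \left(C + \frac{C}{9}\right) + 2 = \frac{10 C}{9} + 2 = 2 + \frac{10 C}{9}$)
$o{\left(2 \right)} \left(- \frac{12}{-20}\right) \left(-20\right) = \left(2 + \frac{10}{9} \cdot 2\right) \left(- \frac{12}{-20}\right) \left(-20\right) = \left(2 + \frac{20}{9}\right) \left(\left(-12\right) \left(- \frac{1}{20}\right)\right) \left(-20\right) = \frac{38}{9} \cdot \frac{3}{5} \left(-20\right) = \frac{38}{15} \left(-20\right) = - \frac{152}{3}$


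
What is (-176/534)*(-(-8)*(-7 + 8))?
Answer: -704/267 ≈ -2.6367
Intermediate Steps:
(-176/534)*(-(-8)*(-7 + 8)) = (-176*1/534)*(-(-8)) = -(-88)*(-8)/267 = -88/267*8 = -704/267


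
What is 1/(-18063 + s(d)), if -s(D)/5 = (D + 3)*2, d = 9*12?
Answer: -1/19173 ≈ -5.2157e-5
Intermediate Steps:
d = 108
s(D) = -30 - 10*D (s(D) = -5*(D + 3)*2 = -5*(3 + D)*2 = -5*(6 + 2*D) = -30 - 10*D)
1/(-18063 + s(d)) = 1/(-18063 + (-30 - 10*108)) = 1/(-18063 + (-30 - 1080)) = 1/(-18063 - 1110) = 1/(-19173) = -1/19173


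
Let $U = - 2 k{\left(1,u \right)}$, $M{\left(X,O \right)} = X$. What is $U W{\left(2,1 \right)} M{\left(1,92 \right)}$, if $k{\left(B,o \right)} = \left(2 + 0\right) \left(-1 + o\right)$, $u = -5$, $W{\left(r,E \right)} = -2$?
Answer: $-48$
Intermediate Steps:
$k{\left(B,o \right)} = -2 + 2 o$ ($k{\left(B,o \right)} = 2 \left(-1 + o\right) = -2 + 2 o$)
$U = 24$ ($U = - 2 \left(-2 + 2 \left(-5\right)\right) = - 2 \left(-2 - 10\right) = \left(-2\right) \left(-12\right) = 24$)
$U W{\left(2,1 \right)} M{\left(1,92 \right)} = 24 \left(-2\right) 1 = \left(-48\right) 1 = -48$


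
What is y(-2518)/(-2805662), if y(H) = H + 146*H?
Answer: 185073/1402831 ≈ 0.13193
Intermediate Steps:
y(H) = 147*H
y(-2518)/(-2805662) = (147*(-2518))/(-2805662) = -370146*(-1/2805662) = 185073/1402831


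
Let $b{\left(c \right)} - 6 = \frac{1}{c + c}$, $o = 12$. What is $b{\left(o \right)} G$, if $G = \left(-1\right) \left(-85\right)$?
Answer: $\frac{12325}{24} \approx 513.54$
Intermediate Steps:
$b{\left(c \right)} = 6 + \frac{1}{2 c}$ ($b{\left(c \right)} = 6 + \frac{1}{c + c} = 6 + \frac{1}{2 c}$)
$G = 85$
$b{\left(o \right)} G = \left(6 + \frac{1}{2 \cdot 12}\right) 85 = \left(6 + \frac{1}{2} \cdot \frac{1}{12}\right) 85 = \left(6 + \frac{1}{24}\right) 85 = \frac{145}{24} \cdot 85 = \frac{12325}{24}$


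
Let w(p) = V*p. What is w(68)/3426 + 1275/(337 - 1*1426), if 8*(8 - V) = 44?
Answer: -232390/207273 ≈ -1.1212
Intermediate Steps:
V = 5/2 (V = 8 - ⅛*44 = 8 - 11/2 = 5/2 ≈ 2.5000)
w(p) = 5*p/2
w(68)/3426 + 1275/(337 - 1*1426) = ((5/2)*68)/3426 + 1275/(337 - 1*1426) = 170*(1/3426) + 1275/(337 - 1426) = 85/1713 + 1275/(-1089) = 85/1713 + 1275*(-1/1089) = 85/1713 - 425/363 = -232390/207273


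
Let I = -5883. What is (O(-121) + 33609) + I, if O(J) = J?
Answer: 27605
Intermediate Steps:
(O(-121) + 33609) + I = (-121 + 33609) - 5883 = 33488 - 5883 = 27605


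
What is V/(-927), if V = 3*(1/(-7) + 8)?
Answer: -55/2163 ≈ -0.025428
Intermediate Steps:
V = 165/7 (V = 3*(1*(-⅐) + 8) = 3*(-⅐ + 8) = 3*(55/7) = 165/7 ≈ 23.571)
V/(-927) = (165/7)/(-927) = (165/7)*(-1/927) = -55/2163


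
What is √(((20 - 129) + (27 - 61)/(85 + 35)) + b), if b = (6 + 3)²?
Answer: I*√25455/30 ≈ 5.3182*I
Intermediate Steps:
b = 81 (b = 9² = 81)
√(((20 - 129) + (27 - 61)/(85 + 35)) + b) = √(((20 - 129) + (27 - 61)/(85 + 35)) + 81) = √((-109 - 34/120) + 81) = √((-109 - 34*1/120) + 81) = √((-109 - 17/60) + 81) = √(-6557/60 + 81) = √(-1697/60) = I*√25455/30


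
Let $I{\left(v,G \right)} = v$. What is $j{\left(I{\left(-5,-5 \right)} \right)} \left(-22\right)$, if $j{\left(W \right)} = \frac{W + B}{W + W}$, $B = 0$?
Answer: $-11$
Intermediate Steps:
$j{\left(W \right)} = \frac{1}{2}$ ($j{\left(W \right)} = \frac{W + 0}{W + W} = \frac{W}{2 W} = W \frac{1}{2 W} = \frac{1}{2}$)
$j{\left(I{\left(-5,-5 \right)} \right)} \left(-22\right) = \frac{1}{2} \left(-22\right) = -11$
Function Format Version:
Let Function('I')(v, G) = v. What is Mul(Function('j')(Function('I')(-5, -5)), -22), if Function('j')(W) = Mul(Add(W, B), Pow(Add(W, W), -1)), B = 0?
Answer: -11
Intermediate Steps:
Function('j')(W) = Rational(1, 2) (Function('j')(W) = Mul(Add(W, 0), Pow(Add(W, W), -1)) = Mul(W, Pow(Mul(2, W), -1)) = Mul(W, Mul(Rational(1, 2), Pow(W, -1))) = Rational(1, 2))
Mul(Function('j')(Function('I')(-5, -5)), -22) = Mul(Rational(1, 2), -22) = -11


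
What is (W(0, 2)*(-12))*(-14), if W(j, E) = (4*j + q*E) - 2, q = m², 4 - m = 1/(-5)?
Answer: 139776/25 ≈ 5591.0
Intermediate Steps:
m = 21/5 (m = 4 - 1/(-5) = 4 - 1*(-⅕) = 4 + ⅕ = 21/5 ≈ 4.2000)
q = 441/25 (q = (21/5)² = 441/25 ≈ 17.640)
W(j, E) = -2 + 4*j + 441*E/25 (W(j, E) = (4*j + 441*E/25) - 2 = -2 + 4*j + 441*E/25)
(W(0, 2)*(-12))*(-14) = ((-2 + 4*0 + (441/25)*2)*(-12))*(-14) = ((-2 + 0 + 882/25)*(-12))*(-14) = ((832/25)*(-12))*(-14) = -9984/25*(-14) = 139776/25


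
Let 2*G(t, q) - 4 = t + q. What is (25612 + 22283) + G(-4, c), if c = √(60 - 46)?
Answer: 47895 + √14/2 ≈ 47897.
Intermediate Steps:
c = √14 ≈ 3.7417
G(t, q) = 2 + q/2 + t/2 (G(t, q) = 2 + (t + q)/2 = 2 + (q + t)/2 = 2 + (q/2 + t/2) = 2 + q/2 + t/2)
(25612 + 22283) + G(-4, c) = (25612 + 22283) + (2 + √14/2 + (½)*(-4)) = 47895 + (2 + √14/2 - 2) = 47895 + √14/2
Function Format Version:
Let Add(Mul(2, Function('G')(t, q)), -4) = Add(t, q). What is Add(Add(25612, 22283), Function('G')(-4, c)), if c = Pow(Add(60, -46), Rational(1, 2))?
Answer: Add(47895, Mul(Rational(1, 2), Pow(14, Rational(1, 2)))) ≈ 47897.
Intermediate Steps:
c = Pow(14, Rational(1, 2)) ≈ 3.7417
Function('G')(t, q) = Add(2, Mul(Rational(1, 2), q), Mul(Rational(1, 2), t)) (Function('G')(t, q) = Add(2, Mul(Rational(1, 2), Add(t, q))) = Add(2, Mul(Rational(1, 2), Add(q, t))) = Add(2, Add(Mul(Rational(1, 2), q), Mul(Rational(1, 2), t))) = Add(2, Mul(Rational(1, 2), q), Mul(Rational(1, 2), t)))
Add(Add(25612, 22283), Function('G')(-4, c)) = Add(Add(25612, 22283), Add(2, Mul(Rational(1, 2), Pow(14, Rational(1, 2))), Mul(Rational(1, 2), -4))) = Add(47895, Add(2, Mul(Rational(1, 2), Pow(14, Rational(1, 2))), -2)) = Add(47895, Mul(Rational(1, 2), Pow(14, Rational(1, 2))))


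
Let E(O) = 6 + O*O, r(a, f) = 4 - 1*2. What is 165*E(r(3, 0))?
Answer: 1650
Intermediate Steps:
r(a, f) = 2 (r(a, f) = 4 - 2 = 2)
E(O) = 6 + O**2
165*E(r(3, 0)) = 165*(6 + 2**2) = 165*(6 + 4) = 165*10 = 1650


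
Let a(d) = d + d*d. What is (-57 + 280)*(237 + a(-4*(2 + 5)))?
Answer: 221439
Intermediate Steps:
a(d) = d + d**2
(-57 + 280)*(237 + a(-4*(2 + 5))) = (-57 + 280)*(237 + (-4*(2 + 5))*(1 - 4*(2 + 5))) = 223*(237 + (-4*7)*(1 - 4*7)) = 223*(237 - 28*(1 - 28)) = 223*(237 - 28*(-27)) = 223*(237 + 756) = 223*993 = 221439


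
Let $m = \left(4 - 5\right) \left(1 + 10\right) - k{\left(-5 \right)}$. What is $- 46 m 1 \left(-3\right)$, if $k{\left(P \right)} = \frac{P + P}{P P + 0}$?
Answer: $- \frac{7314}{5} \approx -1462.8$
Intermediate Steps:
$k{\left(P \right)} = \frac{2}{P}$ ($k{\left(P \right)} = \frac{2 P}{P^{2} + 0} = \frac{2 P}{P^{2}} = \frac{2}{P}$)
$m = - \frac{53}{5}$ ($m = \left(4 - 5\right) \left(1 + 10\right) - \frac{2}{-5} = \left(-1\right) 11 - 2 \left(- \frac{1}{5}\right) = -11 - - \frac{2}{5} = -11 + \frac{2}{5} = - \frac{53}{5} \approx -10.6$)
$- 46 m 1 \left(-3\right) = \left(-46\right) \left(- \frac{53}{5}\right) 1 \left(-3\right) = \frac{2438}{5} \left(-3\right) = - \frac{7314}{5}$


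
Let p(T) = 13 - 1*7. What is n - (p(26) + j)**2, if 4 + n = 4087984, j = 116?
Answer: 4073096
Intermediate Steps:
n = 4087980 (n = -4 + 4087984 = 4087980)
p(T) = 6 (p(T) = 13 - 7 = 6)
n - (p(26) + j)**2 = 4087980 - (6 + 116)**2 = 4087980 - 1*122**2 = 4087980 - 1*14884 = 4087980 - 14884 = 4073096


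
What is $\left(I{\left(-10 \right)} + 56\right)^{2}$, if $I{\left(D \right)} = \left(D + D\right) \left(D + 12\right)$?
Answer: $256$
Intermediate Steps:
$I{\left(D \right)} = 2 D \left(12 + D\right)$
$\left(I{\left(-10 \right)} + 56\right)^{2} = \left(2 \left(-10\right) \left(12 - 10\right) + 56\right)^{2} = \left(2 \left(-10\right) 2 + 56\right)^{2} = \left(-40 + 56\right)^{2} = 16^{2} = 256$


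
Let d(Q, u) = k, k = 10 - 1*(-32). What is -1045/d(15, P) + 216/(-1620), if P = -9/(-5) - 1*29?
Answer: -1751/70 ≈ -25.014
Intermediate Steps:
P = -136/5 (P = -9*(-⅕) - 29 = 9/5 - 29 = -136/5 ≈ -27.200)
k = 42 (k = 10 + 32 = 42)
d(Q, u) = 42
-1045/d(15, P) + 216/(-1620) = -1045/42 + 216/(-1620) = -1045*1/42 + 216*(-1/1620) = -1045/42 - 2/15 = -1751/70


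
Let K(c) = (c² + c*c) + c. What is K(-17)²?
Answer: 314721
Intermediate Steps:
K(c) = c + 2*c² (K(c) = (c² + c²) + c = 2*c² + c = c + 2*c²)
K(-17)² = (-17*(1 + 2*(-17)))² = (-17*(1 - 34))² = (-17*(-33))² = 561² = 314721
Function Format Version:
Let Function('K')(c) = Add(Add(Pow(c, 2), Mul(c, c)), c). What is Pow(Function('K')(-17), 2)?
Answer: 314721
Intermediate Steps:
Function('K')(c) = Add(c, Mul(2, Pow(c, 2))) (Function('K')(c) = Add(Add(Pow(c, 2), Pow(c, 2)), c) = Add(Mul(2, Pow(c, 2)), c) = Add(c, Mul(2, Pow(c, 2))))
Pow(Function('K')(-17), 2) = Pow(Mul(-17, Add(1, Mul(2, -17))), 2) = Pow(Mul(-17, Add(1, -34)), 2) = Pow(Mul(-17, -33), 2) = Pow(561, 2) = 314721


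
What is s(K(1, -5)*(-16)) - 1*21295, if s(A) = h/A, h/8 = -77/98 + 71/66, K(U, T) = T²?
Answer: -245957317/11550 ≈ -21295.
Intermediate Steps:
h = 536/231 (h = 8*(-77/98 + 71/66) = 8*(-77*1/98 + 71*(1/66)) = 8*(-11/14 + 71/66) = 8*(67/231) = 536/231 ≈ 2.3203)
s(A) = 536/(231*A)
s(K(1, -5)*(-16)) - 1*21295 = 536/(231*(((-5)²*(-16)))) - 1*21295 = 536/(231*((25*(-16)))) - 21295 = (536/231)/(-400) - 21295 = (536/231)*(-1/400) - 21295 = -67/11550 - 21295 = -245957317/11550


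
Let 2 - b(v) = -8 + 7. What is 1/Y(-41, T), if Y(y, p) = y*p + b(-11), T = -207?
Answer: 1/8490 ≈ 0.00011779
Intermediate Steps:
b(v) = 3 (b(v) = 2 - (-8 + 7) = 2 - 1*(-1) = 2 + 1 = 3)
Y(y, p) = 3 + p*y (Y(y, p) = y*p + 3 = p*y + 3 = 3 + p*y)
1/Y(-41, T) = 1/(3 - 207*(-41)) = 1/(3 + 8487) = 1/8490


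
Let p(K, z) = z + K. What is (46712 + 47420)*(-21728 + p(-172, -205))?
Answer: -2080787860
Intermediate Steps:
p(K, z) = K + z
(46712 + 47420)*(-21728 + p(-172, -205)) = (46712 + 47420)*(-21728 + (-172 - 205)) = 94132*(-21728 - 377) = 94132*(-22105) = -2080787860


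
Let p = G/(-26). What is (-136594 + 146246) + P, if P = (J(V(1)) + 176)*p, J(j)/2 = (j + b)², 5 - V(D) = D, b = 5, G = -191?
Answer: 12135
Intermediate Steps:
V(D) = 5 - D
p = 191/26 (p = -191/(-26) = -191*(-1/26) = 191/26 ≈ 7.3462)
J(j) = 2*(5 + j)² (J(j) = 2*(j + 5)² = 2*(5 + j)²)
P = 2483 (P = (2*(5 + (5 - 1*1))² + 176)*(191/26) = (2*(5 + (5 - 1))² + 176)*(191/26) = (2*(5 + 4)² + 176)*(191/26) = (2*9² + 176)*(191/26) = (2*81 + 176)*(191/26) = (162 + 176)*(191/26) = 338*(191/26) = 2483)
(-136594 + 146246) + P = (-136594 + 146246) + 2483 = 9652 + 2483 = 12135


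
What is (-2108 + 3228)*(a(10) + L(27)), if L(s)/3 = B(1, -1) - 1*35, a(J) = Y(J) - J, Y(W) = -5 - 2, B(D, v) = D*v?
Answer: -140000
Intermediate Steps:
Y(W) = -7
a(J) = -7 - J
L(s) = -108 (L(s) = 3*(1*(-1) - 1*35) = 3*(-1 - 35) = 3*(-36) = -108)
(-2108 + 3228)*(a(10) + L(27)) = (-2108 + 3228)*((-7 - 1*10) - 108) = 1120*((-7 - 10) - 108) = 1120*(-17 - 108) = 1120*(-125) = -140000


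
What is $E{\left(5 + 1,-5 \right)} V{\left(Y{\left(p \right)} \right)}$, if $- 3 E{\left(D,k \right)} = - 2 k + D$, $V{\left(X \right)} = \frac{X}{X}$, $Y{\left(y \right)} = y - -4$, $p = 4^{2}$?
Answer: $- \frac{16}{3} \approx -5.3333$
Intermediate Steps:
$p = 16$
$Y{\left(y \right)} = 4 + y$ ($Y{\left(y \right)} = y + 4 = 4 + y$)
$V{\left(X \right)} = 1$
$E{\left(D,k \right)} = - \frac{D}{3} + \frac{2 k}{3}$ ($E{\left(D,k \right)} = - \frac{- 2 k + D}{3} = - \frac{D - 2 k}{3} = - \frac{D}{3} + \frac{2 k}{3}$)
$E{\left(5 + 1,-5 \right)} V{\left(Y{\left(p \right)} \right)} = \left(- \frac{5 + 1}{3} + \frac{2}{3} \left(-5\right)\right) 1 = \left(\left(- \frac{1}{3}\right) 6 - \frac{10}{3}\right) 1 = \left(-2 - \frac{10}{3}\right) 1 = \left(- \frac{16}{3}\right) 1 = - \frac{16}{3}$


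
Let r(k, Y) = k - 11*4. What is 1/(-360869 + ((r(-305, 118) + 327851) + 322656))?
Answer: 1/289289 ≈ 3.4567e-6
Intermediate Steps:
r(k, Y) = -44 + k (r(k, Y) = k - 44 = -44 + k)
1/(-360869 + ((r(-305, 118) + 327851) + 322656)) = 1/(-360869 + (((-44 - 305) + 327851) + 322656)) = 1/(-360869 + ((-349 + 327851) + 322656)) = 1/(-360869 + (327502 + 322656)) = 1/(-360869 + 650158) = 1/289289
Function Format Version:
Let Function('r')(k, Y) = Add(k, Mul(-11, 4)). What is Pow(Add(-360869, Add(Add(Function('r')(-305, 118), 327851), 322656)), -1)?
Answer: Rational(1, 289289) ≈ 3.4567e-6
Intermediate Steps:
Function('r')(k, Y) = Add(-44, k) (Function('r')(k, Y) = Add(k, -44) = Add(-44, k))
Pow(Add(-360869, Add(Add(Function('r')(-305, 118), 327851), 322656)), -1) = Pow(Add(-360869, Add(Add(Add(-44, -305), 327851), 322656)), -1) = Pow(Add(-360869, Add(Add(-349, 327851), 322656)), -1) = Pow(Add(-360869, Add(327502, 322656)), -1) = Pow(Add(-360869, 650158), -1) = Pow(289289, -1) = Rational(1, 289289)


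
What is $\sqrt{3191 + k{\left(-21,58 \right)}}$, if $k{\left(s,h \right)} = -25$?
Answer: $\sqrt{3166} \approx 56.267$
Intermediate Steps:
$\sqrt{3191 + k{\left(-21,58 \right)}} = \sqrt{3191 - 25} = \sqrt{3166}$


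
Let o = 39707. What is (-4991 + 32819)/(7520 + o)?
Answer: 27828/47227 ≈ 0.58924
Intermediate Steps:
(-4991 + 32819)/(7520 + o) = (-4991 + 32819)/(7520 + 39707) = 27828/47227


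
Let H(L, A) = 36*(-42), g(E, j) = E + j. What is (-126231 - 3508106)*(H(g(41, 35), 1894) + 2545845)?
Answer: -9246963562221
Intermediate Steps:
H(L, A) = -1512
(-126231 - 3508106)*(H(g(41, 35), 1894) + 2545845) = (-126231 - 3508106)*(-1512 + 2545845) = -3634337*2544333 = -9246963562221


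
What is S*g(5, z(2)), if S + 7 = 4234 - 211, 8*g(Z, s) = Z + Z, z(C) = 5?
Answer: 5020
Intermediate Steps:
g(Z, s) = Z/4 (g(Z, s) = (Z + Z)/8 = (2*Z)/8 = Z/4)
S = 4016 (S = -7 + (4234 - 211) = -7 + 4023 = 4016)
S*g(5, z(2)) = 4016*((1/4)*5) = 4016*(5/4) = 5020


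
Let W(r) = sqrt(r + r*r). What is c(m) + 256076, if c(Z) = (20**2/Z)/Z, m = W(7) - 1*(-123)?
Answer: 58179277143004/227195329 - 196800*sqrt(14)/227195329 ≈ 2.5608e+5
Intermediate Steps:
W(r) = sqrt(r + r**2)
m = 123 + 2*sqrt(14) (m = sqrt(7*(1 + 7)) - 1*(-123) = sqrt(7*8) + 123 = sqrt(56) + 123 = 2*sqrt(14) + 123 = 123 + 2*sqrt(14) ≈ 130.48)
c(Z) = 400/Z**2 (c(Z) = (400/Z)/Z = 400/Z**2)
c(m) + 256076 = 400/(123 + 2*sqrt(14))**2 + 256076 = 256076 + 400/(123 + 2*sqrt(14))**2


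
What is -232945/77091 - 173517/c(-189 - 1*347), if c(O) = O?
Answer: 13251740527/41320776 ≈ 320.70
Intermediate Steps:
-232945/77091 - 173517/c(-189 - 1*347) = -232945/77091 - 173517/(-189 - 1*347) = -232945*1/77091 - 173517/(-189 - 347) = -232945/77091 - 173517/(-536) = -232945/77091 - 173517*(-1/536) = -232945/77091 + 173517/536 = 13251740527/41320776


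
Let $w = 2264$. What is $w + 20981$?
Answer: $23245$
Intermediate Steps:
$w + 20981 = 2264 + 20981 = 23245$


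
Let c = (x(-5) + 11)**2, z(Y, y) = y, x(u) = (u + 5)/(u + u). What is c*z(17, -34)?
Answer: -4114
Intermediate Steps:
x(u) = (5 + u)/(2*u) (x(u) = (5 + u)/((2*u)) = (5 + u)*(1/(2*u)) = (5 + u)/(2*u))
c = 121 (c = ((1/2)*(5 - 5)/(-5) + 11)**2 = ((1/2)*(-1/5)*0 + 11)**2 = (0 + 11)**2 = 11**2 = 121)
c*z(17, -34) = 121*(-34) = -4114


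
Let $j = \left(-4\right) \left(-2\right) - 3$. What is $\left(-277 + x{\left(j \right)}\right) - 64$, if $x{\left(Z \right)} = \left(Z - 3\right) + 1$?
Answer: $-338$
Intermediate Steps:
$j = 5$ ($j = 8 - 3 = 5$)
$x{\left(Z \right)} = -2 + Z$ ($x{\left(Z \right)} = \left(-3 + Z\right) + 1 = -2 + Z$)
$\left(-277 + x{\left(j \right)}\right) - 64 = \left(-277 + \left(-2 + 5\right)\right) - 64 = \left(-277 + 3\right) - 64 = -274 - 64 = -338$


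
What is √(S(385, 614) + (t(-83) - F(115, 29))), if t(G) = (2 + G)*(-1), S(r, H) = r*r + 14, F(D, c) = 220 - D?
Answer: √148215 ≈ 384.99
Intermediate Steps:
S(r, H) = 14 + r² (S(r, H) = r² + 14 = 14 + r²)
t(G) = -2 - G
√(S(385, 614) + (t(-83) - F(115, 29))) = √((14 + 385²) + ((-2 - 1*(-83)) - (220 - 1*115))) = √((14 + 148225) + ((-2 + 83) - (220 - 115))) = √(148239 + (81 - 1*105)) = √(148239 + (81 - 105)) = √(148239 - 24) = √148215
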